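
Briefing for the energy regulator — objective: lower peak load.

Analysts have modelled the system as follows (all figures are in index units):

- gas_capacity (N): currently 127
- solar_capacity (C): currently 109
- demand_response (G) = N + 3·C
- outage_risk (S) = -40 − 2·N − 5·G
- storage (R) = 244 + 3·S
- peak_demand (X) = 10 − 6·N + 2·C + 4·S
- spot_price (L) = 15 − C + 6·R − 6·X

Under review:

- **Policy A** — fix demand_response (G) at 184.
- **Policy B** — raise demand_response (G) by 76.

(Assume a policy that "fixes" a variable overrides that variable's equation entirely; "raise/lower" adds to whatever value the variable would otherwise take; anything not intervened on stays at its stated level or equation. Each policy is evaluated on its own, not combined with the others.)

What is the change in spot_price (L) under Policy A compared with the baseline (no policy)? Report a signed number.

-8100

Baseline:
  N = 127
  C = 109
  G = 0 + 127 + 3·109 = 454
  S = -40 − 2·127 − 5·454 = -2564
  R = 244 + 3·(-2564) = -7448
  X = 10 − 6·127 + 2·109 + 4·(-2564) = -10790
  L = 15 − 109 + 6·(-7448) − 6·(-10790) = 19958
Policy A (G := 184):
  N = 127
  C = 109
  G = 184
  S = -40 − 2·127 − 5·184 = -1214
  R = 244 + 3·(-1214) = -3398
  X = 10 − 6·127 + 2·109 + 4·(-1214) = -5390
  L = 15 − 109 + 6·(-3398) − 6·(-5390) = 11858
Change in L: 11858 − 19958 = -8100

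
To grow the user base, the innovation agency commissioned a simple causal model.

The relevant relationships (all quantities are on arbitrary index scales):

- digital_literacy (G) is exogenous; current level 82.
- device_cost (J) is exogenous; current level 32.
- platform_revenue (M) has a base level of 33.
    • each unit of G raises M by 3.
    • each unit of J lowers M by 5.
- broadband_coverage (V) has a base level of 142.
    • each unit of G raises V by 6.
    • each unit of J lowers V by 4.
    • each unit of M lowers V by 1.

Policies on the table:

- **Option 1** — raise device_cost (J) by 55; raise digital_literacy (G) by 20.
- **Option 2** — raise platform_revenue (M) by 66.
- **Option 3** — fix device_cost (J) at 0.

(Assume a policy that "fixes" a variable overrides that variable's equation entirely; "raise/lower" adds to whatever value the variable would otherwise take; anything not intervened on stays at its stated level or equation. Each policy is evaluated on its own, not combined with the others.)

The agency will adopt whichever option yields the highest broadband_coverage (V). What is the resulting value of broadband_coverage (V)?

Option 1 (J + 55, G + 20):
  G = 82 + 20 = 102
  J = 32 + 55 = 87
  M = 33 + 3·102 − 5·87 = -96
  V = 142 + 6·102 − 4·87 − (-96) = 502
Option 2 (M + 66):
  G = 82
  J = 32
  M = 33 + 3·82 − 5·32 (+66 from intervention) = 185
  V = 142 + 6·82 − 4·32 − 185 = 321
Option 3 (J := 0):
  G = 82
  J = 0
  M = 33 + 3·82 − 5·0 = 279
  V = 142 + 6·82 − 4·0 − 279 = 355
Comparing — Option 1: V=502, Option 2: V=321, Option 3: V=355. Highest is 502 (Option 1).

502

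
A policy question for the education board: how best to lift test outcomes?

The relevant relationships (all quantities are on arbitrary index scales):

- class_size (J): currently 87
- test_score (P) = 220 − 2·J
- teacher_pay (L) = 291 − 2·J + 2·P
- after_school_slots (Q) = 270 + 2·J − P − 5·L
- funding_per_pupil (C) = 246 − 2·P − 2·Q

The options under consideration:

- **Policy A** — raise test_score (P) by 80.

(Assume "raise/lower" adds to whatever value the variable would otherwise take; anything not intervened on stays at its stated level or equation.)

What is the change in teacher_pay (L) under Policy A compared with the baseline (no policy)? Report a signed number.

Baseline:
  J = 87
  P = 220 − 2·87 = 46
  L = 291 − 2·87 + 2·46 = 209
Policy A (P + 80):
  J = 87
  P = 220 − 2·87 (+80 from intervention) = 126
  L = 291 − 2·87 + 2·126 = 369
Change in L: 369 − 209 = 160

160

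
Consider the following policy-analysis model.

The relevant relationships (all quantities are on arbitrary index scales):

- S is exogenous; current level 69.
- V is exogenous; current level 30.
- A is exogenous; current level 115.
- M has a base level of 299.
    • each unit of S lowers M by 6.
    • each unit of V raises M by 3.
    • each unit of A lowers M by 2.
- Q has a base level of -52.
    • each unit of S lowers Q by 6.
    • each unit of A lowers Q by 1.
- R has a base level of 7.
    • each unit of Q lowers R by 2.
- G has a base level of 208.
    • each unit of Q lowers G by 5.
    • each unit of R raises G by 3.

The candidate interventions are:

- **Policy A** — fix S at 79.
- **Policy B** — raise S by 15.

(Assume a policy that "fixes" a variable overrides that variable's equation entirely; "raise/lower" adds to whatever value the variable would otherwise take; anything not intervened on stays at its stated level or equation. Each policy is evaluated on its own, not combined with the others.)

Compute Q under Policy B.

Policy B (S + 15):
  S = 69 + 15 = 84
  A = 115
  Q = -52 − 6·84 − 115 = -671

-671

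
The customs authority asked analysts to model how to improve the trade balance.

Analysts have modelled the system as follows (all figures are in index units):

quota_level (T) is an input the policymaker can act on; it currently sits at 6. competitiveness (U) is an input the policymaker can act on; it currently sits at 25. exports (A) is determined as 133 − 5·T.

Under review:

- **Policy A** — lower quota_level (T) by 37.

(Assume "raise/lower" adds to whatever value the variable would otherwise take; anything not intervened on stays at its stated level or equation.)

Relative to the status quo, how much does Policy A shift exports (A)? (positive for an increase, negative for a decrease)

185

Baseline:
  T = 6
  A = 133 − 5·6 = 103
Policy A (T − 37):
  T = 6 − 37 = -31
  A = 133 − 5·(-31) = 288
Change in A: 288 − 103 = 185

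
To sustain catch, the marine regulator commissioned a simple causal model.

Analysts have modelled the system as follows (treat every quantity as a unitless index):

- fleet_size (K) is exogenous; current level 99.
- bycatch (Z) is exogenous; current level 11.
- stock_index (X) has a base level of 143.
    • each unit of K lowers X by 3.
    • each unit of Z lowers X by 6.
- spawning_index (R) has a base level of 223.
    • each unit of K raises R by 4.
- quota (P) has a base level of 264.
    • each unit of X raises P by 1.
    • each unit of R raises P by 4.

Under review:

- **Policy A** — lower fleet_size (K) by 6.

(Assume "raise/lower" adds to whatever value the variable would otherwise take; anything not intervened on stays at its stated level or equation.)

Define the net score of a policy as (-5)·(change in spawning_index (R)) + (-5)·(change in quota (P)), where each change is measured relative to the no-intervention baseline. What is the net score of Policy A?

510

Baseline:
  K = 99
  Z = 11
  X = 143 − 3·99 − 6·11 = -220
  R = 223 + 4·99 = 619
  P = 264 + (-220) + 4·619 = 2520
Policy A (K − 6):
  K = 99 − 6 = 93
  Z = 11
  X = 143 − 3·93 − 6·11 = -202
  R = 223 + 4·93 = 595
  P = 264 + (-202) + 4·595 = 2442
ΔR = 595 − 619 = -24; ΔP = 2442 − 2520 = -78
Score = (-5)·(-24) + (-5)·(-78) = 510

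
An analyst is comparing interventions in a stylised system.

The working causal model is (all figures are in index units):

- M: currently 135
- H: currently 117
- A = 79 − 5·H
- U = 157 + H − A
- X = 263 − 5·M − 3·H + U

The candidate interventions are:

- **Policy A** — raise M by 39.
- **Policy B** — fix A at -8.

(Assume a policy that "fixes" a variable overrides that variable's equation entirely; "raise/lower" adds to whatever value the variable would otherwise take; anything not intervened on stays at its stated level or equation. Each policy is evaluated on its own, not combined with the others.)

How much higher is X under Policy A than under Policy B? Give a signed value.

303

Policy A (M + 39):
  M = 135 + 39 = 174
  H = 117
  A = 79 − 5·117 = -506
  U = 157 + 117 − (-506) = 780
  X = 263 − 5·174 − 3·117 + 780 = -178
Policy B (A := -8):
  M = 135
  H = 117
  A = -8
  U = 157 + 117 − (-8) = 282
  X = 263 − 5·135 − 3·117 + 282 = -481
X: -178 − (-481) = 303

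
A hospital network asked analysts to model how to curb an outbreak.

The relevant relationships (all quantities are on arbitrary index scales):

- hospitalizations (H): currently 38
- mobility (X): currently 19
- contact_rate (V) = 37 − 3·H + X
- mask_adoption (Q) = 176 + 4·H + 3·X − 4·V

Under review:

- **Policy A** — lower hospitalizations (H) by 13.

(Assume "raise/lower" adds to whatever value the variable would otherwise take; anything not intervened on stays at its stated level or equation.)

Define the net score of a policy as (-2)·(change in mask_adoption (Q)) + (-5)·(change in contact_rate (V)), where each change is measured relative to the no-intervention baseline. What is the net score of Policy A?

Baseline:
  H = 38
  X = 19
  V = 37 − 3·38 + 19 = -58
  Q = 176 + 4·38 + 3·19 − 4·(-58) = 617
Policy A (H − 13):
  H = 38 − 13 = 25
  X = 19
  V = 37 − 3·25 + 19 = -19
  Q = 176 + 4·25 + 3·19 − 4·(-19) = 409
ΔQ = 409 − 617 = -208; ΔV = -19 − (-58) = 39
Score = (-2)·(-208) + (-5)·39 = 221

221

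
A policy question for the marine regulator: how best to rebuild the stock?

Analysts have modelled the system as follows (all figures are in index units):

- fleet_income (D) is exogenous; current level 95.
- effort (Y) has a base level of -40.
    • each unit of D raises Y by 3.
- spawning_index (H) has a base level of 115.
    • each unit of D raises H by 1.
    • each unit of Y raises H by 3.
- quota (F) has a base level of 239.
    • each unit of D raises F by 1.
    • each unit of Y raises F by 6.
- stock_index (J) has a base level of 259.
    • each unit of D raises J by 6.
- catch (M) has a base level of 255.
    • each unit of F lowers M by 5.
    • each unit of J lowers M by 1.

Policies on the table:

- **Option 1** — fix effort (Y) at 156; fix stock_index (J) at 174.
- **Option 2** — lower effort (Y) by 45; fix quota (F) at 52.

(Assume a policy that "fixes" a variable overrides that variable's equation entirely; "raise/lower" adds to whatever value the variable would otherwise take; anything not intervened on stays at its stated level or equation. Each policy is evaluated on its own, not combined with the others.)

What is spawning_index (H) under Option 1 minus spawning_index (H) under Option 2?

-132

Option 1 (Y := 156, J := 174):
  D = 95
  Y = 156
  H = 115 + 95 + 3·156 = 678
Option 2 (Y − 45, F := 52):
  D = 95
  Y = -40 + 3·95 (−45 from intervention) = 200
  H = 115 + 95 + 3·200 = 810
H: 678 − 810 = -132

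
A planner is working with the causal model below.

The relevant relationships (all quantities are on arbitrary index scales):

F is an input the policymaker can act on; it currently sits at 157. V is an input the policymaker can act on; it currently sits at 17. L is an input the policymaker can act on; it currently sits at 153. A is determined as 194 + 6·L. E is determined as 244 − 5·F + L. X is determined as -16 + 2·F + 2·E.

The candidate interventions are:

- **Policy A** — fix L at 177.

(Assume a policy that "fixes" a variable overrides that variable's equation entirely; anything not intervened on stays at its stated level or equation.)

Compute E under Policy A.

Policy A (L := 177):
  F = 157
  L = 177
  E = 244 − 5·157 + 177 = -364

-364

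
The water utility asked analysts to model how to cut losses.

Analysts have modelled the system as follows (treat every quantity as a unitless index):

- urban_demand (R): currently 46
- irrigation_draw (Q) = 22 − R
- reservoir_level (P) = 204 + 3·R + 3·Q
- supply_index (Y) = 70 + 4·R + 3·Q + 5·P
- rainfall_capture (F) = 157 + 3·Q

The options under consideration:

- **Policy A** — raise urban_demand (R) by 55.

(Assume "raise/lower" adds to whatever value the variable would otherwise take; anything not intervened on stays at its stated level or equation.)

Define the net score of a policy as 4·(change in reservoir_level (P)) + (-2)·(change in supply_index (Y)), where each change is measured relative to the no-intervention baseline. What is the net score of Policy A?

Baseline:
  R = 46
  Q = 22 − 46 = -24
  P = 204 + 3·46 + 3·(-24) = 270
  Y = 70 + 4·46 + 3·(-24) + 5·270 = 1532
Policy A (R + 55):
  R = 46 + 55 = 101
  Q = 22 − 101 = -79
  P = 204 + 3·101 + 3·(-79) = 270
  Y = 70 + 4·101 + 3·(-79) + 5·270 = 1587
ΔP = 270 − 270 = 0; ΔY = 1587 − 1532 = 55
Score = 4·0 + (-2)·55 = -110

-110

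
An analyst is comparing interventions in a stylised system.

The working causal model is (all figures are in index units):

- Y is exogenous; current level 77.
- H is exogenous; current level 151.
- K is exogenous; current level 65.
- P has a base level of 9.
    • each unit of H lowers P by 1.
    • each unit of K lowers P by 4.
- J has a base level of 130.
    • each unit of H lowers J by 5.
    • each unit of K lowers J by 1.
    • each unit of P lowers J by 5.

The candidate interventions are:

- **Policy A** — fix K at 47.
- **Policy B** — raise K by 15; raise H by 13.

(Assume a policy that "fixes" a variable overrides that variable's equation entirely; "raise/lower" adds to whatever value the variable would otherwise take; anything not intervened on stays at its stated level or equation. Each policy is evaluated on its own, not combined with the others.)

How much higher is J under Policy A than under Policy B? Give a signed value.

Policy A (K := 47):
  H = 151
  K = 47
  P = 9 − 151 − 4·47 = -330
  J = 130 − 5·151 − 47 − 5·(-330) = 978
Policy B (K + 15, H + 13):
  H = 151 + 13 = 164
  K = 65 + 15 = 80
  P = 9 − 164 − 4·80 = -475
  J = 130 − 5·164 − 80 − 5·(-475) = 1605
J: 978 − 1605 = -627

-627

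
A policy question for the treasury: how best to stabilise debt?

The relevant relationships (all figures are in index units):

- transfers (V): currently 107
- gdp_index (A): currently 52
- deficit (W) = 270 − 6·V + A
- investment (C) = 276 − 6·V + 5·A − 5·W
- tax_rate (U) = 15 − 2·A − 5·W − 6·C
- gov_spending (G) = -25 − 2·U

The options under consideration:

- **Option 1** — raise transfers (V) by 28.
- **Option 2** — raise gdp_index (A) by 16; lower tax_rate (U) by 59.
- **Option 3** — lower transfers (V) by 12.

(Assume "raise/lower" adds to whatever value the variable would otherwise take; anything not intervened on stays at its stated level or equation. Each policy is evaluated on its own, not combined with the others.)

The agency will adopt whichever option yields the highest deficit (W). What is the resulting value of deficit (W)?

Option 1 (V + 28):
  V = 107 + 28 = 135
  A = 52
  W = 270 − 6·135 + 52 = -488
Option 2 (A + 16, U − 59):
  V = 107
  A = 52 + 16 = 68
  W = 270 − 6·107 + 68 = -304
Option 3 (V − 12):
  V = 107 − 12 = 95
  A = 52
  W = 270 − 6·95 + 52 = -248
Comparing — Option 1: W=-488, Option 2: W=-304, Option 3: W=-248. Highest is -248 (Option 3).

-248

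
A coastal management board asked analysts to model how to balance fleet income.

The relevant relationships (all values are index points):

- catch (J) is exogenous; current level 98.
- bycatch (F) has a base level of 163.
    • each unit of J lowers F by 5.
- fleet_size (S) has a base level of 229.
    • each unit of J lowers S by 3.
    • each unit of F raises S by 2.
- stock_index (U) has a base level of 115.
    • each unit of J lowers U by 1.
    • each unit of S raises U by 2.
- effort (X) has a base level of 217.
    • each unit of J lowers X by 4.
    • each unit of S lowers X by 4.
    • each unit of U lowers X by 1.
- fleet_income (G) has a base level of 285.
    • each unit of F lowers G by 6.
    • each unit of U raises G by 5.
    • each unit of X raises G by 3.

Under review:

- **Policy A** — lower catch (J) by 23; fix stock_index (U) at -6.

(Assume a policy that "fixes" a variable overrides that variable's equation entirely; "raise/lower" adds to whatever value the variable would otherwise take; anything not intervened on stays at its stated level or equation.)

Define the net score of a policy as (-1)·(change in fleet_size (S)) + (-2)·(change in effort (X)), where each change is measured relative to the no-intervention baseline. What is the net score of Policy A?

4739

Baseline:
  J = 98
  F = 163 − 5·98 = -327
  S = 229 − 3·98 + 2·(-327) = -719
  U = 115 − 98 + 2·(-719) = -1421
  X = 217 − 4·98 − 4·(-719) − (-1421) = 4122
Policy A (J − 23, U := -6):
  J = 98 − 23 = 75
  F = 163 − 5·75 = -212
  S = 229 − 3·75 + 2·(-212) = -420
  U = -6
  X = 217 − 4·75 − 4·(-420) − (-6) = 1603
ΔS = -420 − (-719) = 299; ΔX = 1603 − 4122 = -2519
Score = (-1)·299 + (-2)·(-2519) = 4739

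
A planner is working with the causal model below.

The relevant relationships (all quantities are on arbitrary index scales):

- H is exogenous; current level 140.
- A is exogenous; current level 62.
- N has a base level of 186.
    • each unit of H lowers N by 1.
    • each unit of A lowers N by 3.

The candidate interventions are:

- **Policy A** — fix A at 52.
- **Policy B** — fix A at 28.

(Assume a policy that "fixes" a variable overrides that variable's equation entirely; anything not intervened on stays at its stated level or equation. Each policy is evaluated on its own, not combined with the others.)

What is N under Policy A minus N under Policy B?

-72

Policy A (A := 52):
  H = 140
  A = 52
  N = 186 − 140 − 3·52 = -110
Policy B (A := 28):
  H = 140
  A = 28
  N = 186 − 140 − 3·28 = -38
N: -110 − (-38) = -72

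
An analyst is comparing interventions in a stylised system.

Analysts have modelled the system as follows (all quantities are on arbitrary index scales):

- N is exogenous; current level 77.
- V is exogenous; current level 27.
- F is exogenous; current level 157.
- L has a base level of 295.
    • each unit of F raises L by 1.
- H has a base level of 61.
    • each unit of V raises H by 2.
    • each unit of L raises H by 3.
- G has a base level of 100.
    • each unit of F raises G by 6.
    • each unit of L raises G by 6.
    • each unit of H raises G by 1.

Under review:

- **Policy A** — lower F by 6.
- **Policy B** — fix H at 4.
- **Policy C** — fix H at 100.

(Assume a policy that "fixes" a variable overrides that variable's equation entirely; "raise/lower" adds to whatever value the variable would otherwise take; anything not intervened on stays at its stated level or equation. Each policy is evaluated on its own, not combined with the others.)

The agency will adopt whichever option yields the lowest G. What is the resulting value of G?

3758

Policy A (F − 6):
  V = 27
  F = 157 − 6 = 151
  L = 295 + 151 = 446
  H = 61 + 2·27 + 3·446 = 1453
  G = 100 + 6·151 + 6·446 + 1453 = 5135
Policy B (H := 4):
  V = 27
  F = 157
  L = 295 + 157 = 452
  H = 4
  G = 100 + 6·157 + 6·452 + 4 = 3758
Policy C (H := 100):
  V = 27
  F = 157
  L = 295 + 157 = 452
  H = 100
  G = 100 + 6·157 + 6·452 + 100 = 3854
Comparing — Policy A: G=5135, Policy B: G=3758, Policy C: G=3854. Lowest is 3758 (Policy B).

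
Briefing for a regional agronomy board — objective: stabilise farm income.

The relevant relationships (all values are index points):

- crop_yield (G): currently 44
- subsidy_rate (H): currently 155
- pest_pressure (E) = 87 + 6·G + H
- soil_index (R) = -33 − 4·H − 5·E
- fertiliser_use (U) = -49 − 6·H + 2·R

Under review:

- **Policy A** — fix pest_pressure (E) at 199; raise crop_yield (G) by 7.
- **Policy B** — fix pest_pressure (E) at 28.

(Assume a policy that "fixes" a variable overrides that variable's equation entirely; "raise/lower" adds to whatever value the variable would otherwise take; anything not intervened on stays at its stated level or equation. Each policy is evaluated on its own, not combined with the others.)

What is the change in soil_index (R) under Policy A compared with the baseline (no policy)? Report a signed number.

Baseline:
  G = 44
  H = 155
  E = 87 + 6·44 + 155 = 506
  R = -33 − 4·155 − 5·506 = -3183
Policy A (E := 199, G + 7):
  G = 44 + 7 = 51
  H = 155
  E = 199
  R = -33 − 4·155 − 5·199 = -1648
Change in R: -1648 − (-3183) = 1535

1535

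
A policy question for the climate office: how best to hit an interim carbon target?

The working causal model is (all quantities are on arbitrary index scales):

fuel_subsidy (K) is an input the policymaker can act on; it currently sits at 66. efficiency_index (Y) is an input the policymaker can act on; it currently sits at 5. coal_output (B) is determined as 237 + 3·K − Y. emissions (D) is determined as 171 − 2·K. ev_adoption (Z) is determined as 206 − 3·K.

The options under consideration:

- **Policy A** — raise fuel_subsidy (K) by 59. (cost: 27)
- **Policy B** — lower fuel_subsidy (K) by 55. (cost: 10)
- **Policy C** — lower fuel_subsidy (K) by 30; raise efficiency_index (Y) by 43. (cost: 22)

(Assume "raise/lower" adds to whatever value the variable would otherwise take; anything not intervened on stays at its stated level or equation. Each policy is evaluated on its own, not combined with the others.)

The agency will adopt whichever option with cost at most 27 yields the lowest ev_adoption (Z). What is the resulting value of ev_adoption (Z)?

-169

Policy A (K + 59):
  K = 66 + 59 = 125
  Z = 206 − 3·125 = -169
Policy B (K − 55):
  K = 66 − 55 = 11
  Z = 206 − 3·11 = 173
Policy C (K − 30, Y + 43):
  K = 66 − 30 = 36
  Z = 206 − 3·36 = 98
Comparing — Policy A: Z=-169, Policy B: Z=173, Policy C: Z=98. Lowest is -169 (Policy A).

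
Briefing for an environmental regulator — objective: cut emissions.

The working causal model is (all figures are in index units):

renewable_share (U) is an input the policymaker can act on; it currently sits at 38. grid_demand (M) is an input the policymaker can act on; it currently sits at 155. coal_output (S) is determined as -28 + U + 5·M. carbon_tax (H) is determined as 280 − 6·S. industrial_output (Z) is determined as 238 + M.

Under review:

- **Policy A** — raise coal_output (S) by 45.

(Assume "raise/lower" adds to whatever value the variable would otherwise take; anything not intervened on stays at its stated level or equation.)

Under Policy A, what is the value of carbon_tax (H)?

-4700

Policy A (S + 45):
  U = 38
  M = 155
  S = -28 + 38 + 5·155 (+45 from intervention) = 830
  H = 280 − 6·830 = -4700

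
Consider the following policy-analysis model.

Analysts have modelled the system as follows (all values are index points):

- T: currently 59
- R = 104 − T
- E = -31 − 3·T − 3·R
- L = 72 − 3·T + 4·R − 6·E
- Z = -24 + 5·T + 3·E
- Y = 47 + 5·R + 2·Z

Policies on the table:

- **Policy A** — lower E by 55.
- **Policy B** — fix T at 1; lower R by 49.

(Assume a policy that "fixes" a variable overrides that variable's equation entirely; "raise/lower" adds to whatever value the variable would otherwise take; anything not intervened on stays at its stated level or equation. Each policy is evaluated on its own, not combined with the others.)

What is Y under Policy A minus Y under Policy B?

Policy A (E − 55):
  T = 59
  R = 104 − 59 = 45
  E = -31 − 3·59 − 3·45 (−55 from intervention) = -398
  Z = -24 + 5·59 + 3·(-398) = -923
  Y = 47 + 5·45 + 2·(-923) = -1574
Policy B (T := 1, R − 49):
  T = 1
  R = 104 − 1 (−49 from intervention) = 54
  E = -31 − 3·1 − 3·54 = -196
  Z = -24 + 5·1 + 3·(-196) = -607
  Y = 47 + 5·54 + 2·(-607) = -897
Y: -1574 − (-897) = -677

-677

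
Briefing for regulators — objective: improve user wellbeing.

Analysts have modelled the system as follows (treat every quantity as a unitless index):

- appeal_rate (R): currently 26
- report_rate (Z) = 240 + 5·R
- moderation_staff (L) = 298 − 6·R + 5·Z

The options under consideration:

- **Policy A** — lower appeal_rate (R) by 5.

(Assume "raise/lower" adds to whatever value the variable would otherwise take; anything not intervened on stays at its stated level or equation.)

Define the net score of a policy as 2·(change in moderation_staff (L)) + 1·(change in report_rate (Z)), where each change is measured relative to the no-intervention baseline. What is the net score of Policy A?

Baseline:
  R = 26
  Z = 240 + 5·26 = 370
  L = 298 − 6·26 + 5·370 = 1992
Policy A (R − 5):
  R = 26 − 5 = 21
  Z = 240 + 5·21 = 345
  L = 298 − 6·21 + 5·345 = 1897
ΔL = 1897 − 1992 = -95; ΔZ = 345 − 370 = -25
Score = 2·(-95) + 1·(-25) = -215

-215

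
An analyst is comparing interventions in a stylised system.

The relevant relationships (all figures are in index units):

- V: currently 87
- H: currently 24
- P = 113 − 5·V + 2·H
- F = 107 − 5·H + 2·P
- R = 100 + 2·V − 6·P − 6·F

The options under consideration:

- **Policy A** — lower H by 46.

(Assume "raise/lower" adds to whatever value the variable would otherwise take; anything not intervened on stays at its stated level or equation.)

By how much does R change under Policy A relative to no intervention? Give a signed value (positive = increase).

Baseline:
  V = 87
  H = 24
  P = 113 − 5·87 + 2·24 = -274
  F = 107 − 5·24 + 2·(-274) = -561
  R = 100 + 2·87 − 6·(-274) − 6·(-561) = 5284
Policy A (H − 46):
  V = 87
  H = 24 − 46 = -22
  P = 113 − 5·87 + 2·(-22) = -366
  F = 107 − 5·(-22) + 2·(-366) = -515
  R = 100 + 2·87 − 6·(-366) − 6·(-515) = 5560
Change in R: 5560 − 5284 = 276

276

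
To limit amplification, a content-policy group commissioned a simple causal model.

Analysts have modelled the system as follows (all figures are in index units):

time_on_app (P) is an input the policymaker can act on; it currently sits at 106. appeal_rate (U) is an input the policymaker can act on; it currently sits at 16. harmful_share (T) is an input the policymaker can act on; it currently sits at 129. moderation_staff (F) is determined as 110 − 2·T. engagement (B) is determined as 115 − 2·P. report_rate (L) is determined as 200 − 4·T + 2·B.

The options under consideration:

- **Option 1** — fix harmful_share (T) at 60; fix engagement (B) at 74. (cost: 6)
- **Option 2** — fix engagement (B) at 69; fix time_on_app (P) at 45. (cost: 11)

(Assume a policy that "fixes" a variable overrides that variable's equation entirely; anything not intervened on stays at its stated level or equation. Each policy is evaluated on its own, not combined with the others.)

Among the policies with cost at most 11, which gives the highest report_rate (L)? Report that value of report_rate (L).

108

Option 1 (T := 60, B := 74):
  P = 106
  T = 60
  B = 74
  L = 200 − 4·60 + 2·74 = 108
Option 2 (B := 69, P := 45):
  P = 45
  T = 129
  B = 69
  L = 200 − 4·129 + 2·69 = -178
Comparing — Option 1: L=108, Option 2: L=-178. Highest is 108 (Option 1).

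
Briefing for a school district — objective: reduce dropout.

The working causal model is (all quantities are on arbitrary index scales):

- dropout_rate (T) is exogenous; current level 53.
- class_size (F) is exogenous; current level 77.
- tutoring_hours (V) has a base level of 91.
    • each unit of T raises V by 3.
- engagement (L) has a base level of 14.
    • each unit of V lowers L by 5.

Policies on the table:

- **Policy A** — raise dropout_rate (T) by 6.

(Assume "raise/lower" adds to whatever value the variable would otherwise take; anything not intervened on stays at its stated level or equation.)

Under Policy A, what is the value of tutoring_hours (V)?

268

Policy A (T + 6):
  T = 53 + 6 = 59
  V = 91 + 3·59 = 268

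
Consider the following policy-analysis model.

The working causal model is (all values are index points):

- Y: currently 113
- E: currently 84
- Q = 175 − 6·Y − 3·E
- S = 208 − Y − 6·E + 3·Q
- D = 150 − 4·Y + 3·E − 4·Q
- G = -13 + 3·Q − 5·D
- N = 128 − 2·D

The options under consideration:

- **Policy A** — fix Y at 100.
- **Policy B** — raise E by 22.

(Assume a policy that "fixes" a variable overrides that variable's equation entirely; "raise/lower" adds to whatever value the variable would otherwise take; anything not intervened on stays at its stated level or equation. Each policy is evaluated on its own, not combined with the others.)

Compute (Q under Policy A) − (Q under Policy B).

144

Policy A (Y := 100):
  Y = 100
  E = 84
  Q = 175 − 6·100 − 3·84 = -677
Policy B (E + 22):
  Y = 113
  E = 84 + 22 = 106
  Q = 175 − 6·113 − 3·106 = -821
Q: -677 − (-821) = 144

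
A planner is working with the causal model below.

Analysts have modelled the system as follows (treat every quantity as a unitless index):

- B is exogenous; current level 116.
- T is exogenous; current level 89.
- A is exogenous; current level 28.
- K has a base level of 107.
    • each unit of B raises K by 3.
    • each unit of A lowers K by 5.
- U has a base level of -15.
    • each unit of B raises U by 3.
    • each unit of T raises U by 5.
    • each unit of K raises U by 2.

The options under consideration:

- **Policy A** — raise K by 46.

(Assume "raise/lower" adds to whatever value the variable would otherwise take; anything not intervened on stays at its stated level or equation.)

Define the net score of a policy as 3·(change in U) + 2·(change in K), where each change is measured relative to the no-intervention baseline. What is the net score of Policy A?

368

Baseline:
  B = 116
  T = 89
  A = 28
  K = 107 + 3·116 − 5·28 = 315
  U = -15 + 3·116 + 5·89 + 2·315 = 1408
Policy A (K + 46):
  B = 116
  T = 89
  A = 28
  K = 107 + 3·116 − 5·28 (+46 from intervention) = 361
  U = -15 + 3·116 + 5·89 + 2·361 = 1500
ΔU = 1500 − 1408 = 92; ΔK = 361 − 315 = 46
Score = 3·92 + 2·46 = 368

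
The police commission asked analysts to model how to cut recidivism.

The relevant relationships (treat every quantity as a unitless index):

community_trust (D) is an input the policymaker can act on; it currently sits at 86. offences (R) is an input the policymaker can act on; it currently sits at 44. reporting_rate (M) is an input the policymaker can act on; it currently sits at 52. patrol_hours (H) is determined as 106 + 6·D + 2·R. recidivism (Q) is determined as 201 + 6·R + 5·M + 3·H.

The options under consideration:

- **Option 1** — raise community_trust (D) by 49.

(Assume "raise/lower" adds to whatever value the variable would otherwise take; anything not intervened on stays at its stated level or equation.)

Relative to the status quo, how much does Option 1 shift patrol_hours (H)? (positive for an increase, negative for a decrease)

294

Baseline:
  D = 86
  R = 44
  H = 106 + 6·86 + 2·44 = 710
Option 1 (D + 49):
  D = 86 + 49 = 135
  R = 44
  H = 106 + 6·135 + 2·44 = 1004
Change in H: 1004 − 710 = 294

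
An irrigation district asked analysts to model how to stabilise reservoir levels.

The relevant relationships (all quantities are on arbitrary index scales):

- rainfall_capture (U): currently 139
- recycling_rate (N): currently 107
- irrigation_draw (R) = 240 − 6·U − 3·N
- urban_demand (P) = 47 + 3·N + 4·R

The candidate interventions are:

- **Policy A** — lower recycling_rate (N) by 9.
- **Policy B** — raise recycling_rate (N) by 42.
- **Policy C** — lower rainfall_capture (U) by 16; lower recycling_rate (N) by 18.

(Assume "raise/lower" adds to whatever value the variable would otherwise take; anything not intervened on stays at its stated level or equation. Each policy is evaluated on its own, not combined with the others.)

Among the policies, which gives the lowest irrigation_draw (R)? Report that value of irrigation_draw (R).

-1041

Policy A (N − 9):
  U = 139
  N = 107 − 9 = 98
  R = 240 − 6·139 − 3·98 = -888
Policy B (N + 42):
  U = 139
  N = 107 + 42 = 149
  R = 240 − 6·139 − 3·149 = -1041
Policy C (U − 16, N − 18):
  U = 139 − 16 = 123
  N = 107 − 18 = 89
  R = 240 − 6·123 − 3·89 = -765
Comparing — Policy A: R=-888, Policy B: R=-1041, Policy C: R=-765. Lowest is -1041 (Policy B).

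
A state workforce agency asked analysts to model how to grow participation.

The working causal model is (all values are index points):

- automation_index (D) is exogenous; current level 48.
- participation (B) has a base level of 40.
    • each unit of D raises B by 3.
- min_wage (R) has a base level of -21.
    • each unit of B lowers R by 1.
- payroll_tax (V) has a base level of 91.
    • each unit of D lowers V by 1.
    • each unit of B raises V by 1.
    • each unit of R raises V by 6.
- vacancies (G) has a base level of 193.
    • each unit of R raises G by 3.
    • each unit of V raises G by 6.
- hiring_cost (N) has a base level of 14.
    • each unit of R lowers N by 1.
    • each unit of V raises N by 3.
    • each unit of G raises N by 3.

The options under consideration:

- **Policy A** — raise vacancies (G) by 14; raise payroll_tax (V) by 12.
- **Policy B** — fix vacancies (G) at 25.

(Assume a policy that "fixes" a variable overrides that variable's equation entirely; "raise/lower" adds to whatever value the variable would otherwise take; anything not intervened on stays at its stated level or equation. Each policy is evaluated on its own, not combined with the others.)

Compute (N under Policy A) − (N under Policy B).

-19101

Policy A (G + 14, V + 12):
  D = 48
  B = 40 + 3·48 = 184
  R = -21 − 184 = -205
  V = 91 − 48 + 184 + 6·(-205) (+12 from intervention) = -991
  G = 193 + 3·(-205) + 6·(-991) (+14 from intervention) = -6354
  N = 14 − (-205) + 3·(-991) + 3·(-6354) = -21816
Policy B (G := 25):
  D = 48
  B = 40 + 3·48 = 184
  R = -21 − 184 = -205
  V = 91 − 48 + 184 + 6·(-205) = -1003
  G = 25
  N = 14 − (-205) + 3·(-1003) + 3·25 = -2715
N: -21816 − (-2715) = -19101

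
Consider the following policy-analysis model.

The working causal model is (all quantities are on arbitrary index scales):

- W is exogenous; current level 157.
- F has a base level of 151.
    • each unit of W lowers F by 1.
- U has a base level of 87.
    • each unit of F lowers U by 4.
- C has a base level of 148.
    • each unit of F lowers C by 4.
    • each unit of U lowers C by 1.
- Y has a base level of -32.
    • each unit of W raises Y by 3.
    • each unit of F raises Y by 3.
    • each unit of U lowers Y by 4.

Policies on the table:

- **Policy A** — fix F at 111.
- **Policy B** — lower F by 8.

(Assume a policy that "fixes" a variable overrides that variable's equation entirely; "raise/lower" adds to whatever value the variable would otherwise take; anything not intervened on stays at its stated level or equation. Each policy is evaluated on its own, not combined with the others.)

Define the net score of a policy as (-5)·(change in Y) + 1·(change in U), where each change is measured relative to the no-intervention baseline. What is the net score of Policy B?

Baseline:
  W = 157
  F = 151 − 157 = -6
  U = 87 − 4·(-6) = 111
  Y = -32 + 3·157 + 3·(-6) − 4·111 = -23
Policy B (F − 8):
  W = 157
  F = 151 − 157 (−8 from intervention) = -14
  U = 87 − 4·(-14) = 143
  Y = -32 + 3·157 + 3·(-14) − 4·143 = -175
ΔY = -175 − (-23) = -152; ΔU = 143 − 111 = 32
Score = (-5)·(-152) + 1·32 = 792

792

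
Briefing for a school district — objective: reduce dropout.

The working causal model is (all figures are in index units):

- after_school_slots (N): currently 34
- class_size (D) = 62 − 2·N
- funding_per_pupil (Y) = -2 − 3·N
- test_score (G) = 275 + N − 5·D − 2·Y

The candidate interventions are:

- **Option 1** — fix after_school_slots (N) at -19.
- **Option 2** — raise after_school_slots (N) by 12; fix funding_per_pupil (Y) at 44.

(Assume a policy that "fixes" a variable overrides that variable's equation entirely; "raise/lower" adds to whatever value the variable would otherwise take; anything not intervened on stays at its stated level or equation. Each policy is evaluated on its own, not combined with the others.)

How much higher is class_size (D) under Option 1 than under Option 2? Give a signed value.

130

Option 1 (N := -19):
  N = -19
  D = 62 − 2·(-19) = 100
Option 2 (N + 12, Y := 44):
  N = 34 + 12 = 46
  D = 62 − 2·46 = -30
D: 100 − (-30) = 130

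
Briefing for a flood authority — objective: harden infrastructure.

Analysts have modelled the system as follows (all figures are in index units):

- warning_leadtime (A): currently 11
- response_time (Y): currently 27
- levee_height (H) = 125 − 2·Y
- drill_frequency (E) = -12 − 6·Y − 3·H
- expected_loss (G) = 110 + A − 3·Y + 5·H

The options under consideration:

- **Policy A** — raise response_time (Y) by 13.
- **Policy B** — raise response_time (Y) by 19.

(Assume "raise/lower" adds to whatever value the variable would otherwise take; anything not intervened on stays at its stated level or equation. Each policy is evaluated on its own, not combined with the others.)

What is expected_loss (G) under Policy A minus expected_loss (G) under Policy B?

Policy A (Y + 13):
  A = 11
  Y = 27 + 13 = 40
  H = 125 − 2·40 = 45
  G = 110 + 11 − 3·40 + 5·45 = 226
Policy B (Y + 19):
  A = 11
  Y = 27 + 19 = 46
  H = 125 − 2·46 = 33
  G = 110 + 11 − 3·46 + 5·33 = 148
G: 226 − 148 = 78

78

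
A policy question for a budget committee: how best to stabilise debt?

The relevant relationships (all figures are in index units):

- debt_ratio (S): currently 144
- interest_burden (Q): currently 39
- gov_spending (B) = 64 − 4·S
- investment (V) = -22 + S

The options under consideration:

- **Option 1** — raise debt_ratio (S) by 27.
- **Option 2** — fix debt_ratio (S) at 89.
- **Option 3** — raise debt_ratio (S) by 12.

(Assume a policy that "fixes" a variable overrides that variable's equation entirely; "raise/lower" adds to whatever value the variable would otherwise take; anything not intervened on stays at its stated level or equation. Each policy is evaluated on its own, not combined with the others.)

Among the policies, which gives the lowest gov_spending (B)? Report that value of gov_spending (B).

Option 1 (S + 27):
  S = 144 + 27 = 171
  B = 64 − 4·171 = -620
Option 2 (S := 89):
  S = 89
  B = 64 − 4·89 = -292
Option 3 (S + 12):
  S = 144 + 12 = 156
  B = 64 − 4·156 = -560
Comparing — Option 1: B=-620, Option 2: B=-292, Option 3: B=-560. Lowest is -620 (Option 1).

-620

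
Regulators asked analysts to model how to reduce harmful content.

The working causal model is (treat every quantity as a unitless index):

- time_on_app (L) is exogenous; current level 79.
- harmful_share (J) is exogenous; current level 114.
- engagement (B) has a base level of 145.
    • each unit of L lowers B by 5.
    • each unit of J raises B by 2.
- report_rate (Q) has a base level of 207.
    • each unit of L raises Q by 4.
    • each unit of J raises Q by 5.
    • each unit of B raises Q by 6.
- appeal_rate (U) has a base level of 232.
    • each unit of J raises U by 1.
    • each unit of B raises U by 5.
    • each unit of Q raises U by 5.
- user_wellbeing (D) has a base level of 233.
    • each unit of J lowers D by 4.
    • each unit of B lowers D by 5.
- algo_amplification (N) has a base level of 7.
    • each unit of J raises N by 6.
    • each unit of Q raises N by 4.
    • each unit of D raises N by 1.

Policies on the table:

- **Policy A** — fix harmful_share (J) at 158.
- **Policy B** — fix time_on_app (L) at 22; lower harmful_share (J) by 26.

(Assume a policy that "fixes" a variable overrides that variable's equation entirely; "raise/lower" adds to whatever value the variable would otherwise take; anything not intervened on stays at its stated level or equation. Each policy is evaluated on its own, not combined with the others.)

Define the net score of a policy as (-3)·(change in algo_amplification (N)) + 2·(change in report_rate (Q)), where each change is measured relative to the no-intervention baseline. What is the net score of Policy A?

Baseline:
  L = 79
  J = 114
  B = 145 − 5·79 + 2·114 = -22
  Q = 207 + 4·79 + 5·114 + 6·(-22) = 961
  D = 233 − 4·114 − 5·(-22) = -113
  N = 7 + 6·114 + 4·961 + (-113) = 4422
Policy A (J := 158):
  L = 79
  J = 158
  B = 145 − 5·79 + 2·158 = 66
  Q = 207 + 4·79 + 5·158 + 6·66 = 1709
  D = 233 − 4·158 − 5·66 = -729
  N = 7 + 6·158 + 4·1709 + (-729) = 7062
ΔN = 7062 − 4422 = 2640; ΔQ = 1709 − 961 = 748
Score = (-3)·2640 + 2·748 = -6424

-6424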